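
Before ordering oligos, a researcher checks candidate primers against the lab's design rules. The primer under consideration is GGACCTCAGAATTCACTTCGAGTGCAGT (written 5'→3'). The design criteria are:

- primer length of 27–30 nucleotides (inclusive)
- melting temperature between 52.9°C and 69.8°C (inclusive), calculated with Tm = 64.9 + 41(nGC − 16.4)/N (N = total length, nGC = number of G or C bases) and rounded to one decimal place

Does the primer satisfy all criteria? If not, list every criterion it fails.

Meets all criteria.

Base counts: A=7, T=7, G=7, C=7 (length 28).
length: length 28 ✓
Tm: Tm = 64.9 + 41·(14 − 16.4)/28 = 61.4°C ✓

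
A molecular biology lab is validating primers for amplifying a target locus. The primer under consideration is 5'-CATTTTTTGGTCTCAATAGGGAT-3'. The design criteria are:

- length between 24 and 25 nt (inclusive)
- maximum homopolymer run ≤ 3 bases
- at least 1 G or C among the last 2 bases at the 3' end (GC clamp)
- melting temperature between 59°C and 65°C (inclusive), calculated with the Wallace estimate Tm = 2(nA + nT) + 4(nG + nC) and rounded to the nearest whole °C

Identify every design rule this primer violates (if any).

Base counts: A=5, T=10, G=5, C=3 (length 23).
length: length 23, outside 24–25 ✗
homopolymer run: longest run = 6, exceeds 3 ✗
GC clamp: 3' end AT has 0 G/C, need ≥1 ✗
Tm: Tm = 2·15 + 4·8 = 62°C ✓

Fails: length, homopolymer run, GC clamp.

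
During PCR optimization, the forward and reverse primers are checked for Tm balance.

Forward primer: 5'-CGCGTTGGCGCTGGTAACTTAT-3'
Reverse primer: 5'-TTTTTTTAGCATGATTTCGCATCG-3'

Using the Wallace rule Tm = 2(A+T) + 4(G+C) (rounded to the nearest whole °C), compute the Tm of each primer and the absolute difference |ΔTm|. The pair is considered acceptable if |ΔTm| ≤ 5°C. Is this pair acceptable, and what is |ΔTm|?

|ΔTm| = 4°C; the pair is acceptable.

Forward: A=3 T=7 G=7 C=5 → Tm = 2·10 + 4·12 = 68°C.
Reverse: A=4 T=12 G=4 C=4 → Tm = 2·16 + 4·8 = 64°C.
|ΔTm| = |68 − 64| = 4°C, ≤ 5°C.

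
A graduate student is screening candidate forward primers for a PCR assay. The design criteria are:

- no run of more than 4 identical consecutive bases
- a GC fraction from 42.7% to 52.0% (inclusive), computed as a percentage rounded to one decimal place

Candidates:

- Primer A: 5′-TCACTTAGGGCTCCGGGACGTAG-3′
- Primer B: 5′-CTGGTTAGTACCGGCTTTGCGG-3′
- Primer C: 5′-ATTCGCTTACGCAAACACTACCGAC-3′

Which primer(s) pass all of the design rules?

Primer C only.

Primer A (23 nt, A=4 T=5 G=8 C=6): longest run = 3 ✓; GC 14/23 = 60.9%, outside 42.7–52.0% ✗ — fails.
Primer B (22 nt, A=2 T=7 G=8 C=5): longest run = 3 ✓; GC 13/22 = 59.1%, outside 42.7–52.0% ✗ — fails.
Primer C (25 nt, A=8 T=5 G=3 C=9): longest run = 3 ✓; GC 12/25 = 48.0% ✓ — passes.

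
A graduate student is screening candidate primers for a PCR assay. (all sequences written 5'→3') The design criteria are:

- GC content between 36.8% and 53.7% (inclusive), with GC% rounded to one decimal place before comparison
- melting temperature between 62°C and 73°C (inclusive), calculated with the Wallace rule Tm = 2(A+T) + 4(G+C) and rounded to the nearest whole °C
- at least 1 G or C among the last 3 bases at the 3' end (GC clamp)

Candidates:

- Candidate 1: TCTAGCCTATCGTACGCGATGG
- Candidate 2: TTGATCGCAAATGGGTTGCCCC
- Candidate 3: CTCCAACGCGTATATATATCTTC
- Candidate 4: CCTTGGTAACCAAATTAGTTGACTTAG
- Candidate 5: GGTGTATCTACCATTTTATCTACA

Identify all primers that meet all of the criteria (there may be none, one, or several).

Candidate 1 (22 nt, A=4 T=6 G=6 C=6): GC 12/22 = 54.5%, outside 36.8–53.7% ✗; Tm = 2·10 + 4·12 = 68°C ✓; 3' end TGG has 2 G/C ✓ — fails.
Candidate 2 (22 nt, A=4 T=6 G=6 C=6): GC 12/22 = 54.5%, outside 36.8–53.7% ✗; Tm = 2·10 + 4·12 = 68°C ✓; 3' end CCC has 3 G/C ✓ — fails.
Candidate 3 (23 nt, A=6 T=8 G=2 C=7): GC 9/23 = 39.1% ✓; Tm = 2·14 + 4·9 = 64°C ✓; 3' end TTC has 1 G/C ✓ — passes.
Candidate 4 (27 nt, A=8 T=9 G=5 C=5): GC 10/27 = 37.0% ✓; Tm = 2·17 + 4·10 = 74°C, outside 62–73°C ✗; 3' end TAG has 1 G/C ✓ — fails.
Candidate 5 (24 nt, A=6 T=10 G=3 C=5): GC 8/24 = 33.3%, outside 36.8–53.7% ✗; Tm = 2·16 + 4·8 = 64°C ✓; 3' end ACA has 1 G/C ✓ — fails.

Candidate 3 only.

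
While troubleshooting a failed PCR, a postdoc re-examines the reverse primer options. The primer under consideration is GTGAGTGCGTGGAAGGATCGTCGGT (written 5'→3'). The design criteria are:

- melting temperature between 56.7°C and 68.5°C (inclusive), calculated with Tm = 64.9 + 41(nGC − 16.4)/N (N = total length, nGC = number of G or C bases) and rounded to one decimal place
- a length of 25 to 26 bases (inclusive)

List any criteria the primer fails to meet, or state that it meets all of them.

Base counts: A=4, T=6, G=12, C=3 (length 25).
Tm: Tm = 64.9 + 41·(15 − 16.4)/25 = 62.6°C ✓
length: length 25 ✓

Meets all criteria.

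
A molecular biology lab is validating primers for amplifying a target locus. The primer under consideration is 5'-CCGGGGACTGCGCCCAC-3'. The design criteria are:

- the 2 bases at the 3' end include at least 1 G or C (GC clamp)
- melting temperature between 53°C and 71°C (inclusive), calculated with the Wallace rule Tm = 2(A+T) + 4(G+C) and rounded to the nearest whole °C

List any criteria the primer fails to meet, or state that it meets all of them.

Meets all criteria.

Base counts: A=2, T=1, G=6, C=8 (length 17).
GC clamp: 3' end AC has 1 G/C ✓
Tm: Tm = 2·3 + 4·14 = 62°C ✓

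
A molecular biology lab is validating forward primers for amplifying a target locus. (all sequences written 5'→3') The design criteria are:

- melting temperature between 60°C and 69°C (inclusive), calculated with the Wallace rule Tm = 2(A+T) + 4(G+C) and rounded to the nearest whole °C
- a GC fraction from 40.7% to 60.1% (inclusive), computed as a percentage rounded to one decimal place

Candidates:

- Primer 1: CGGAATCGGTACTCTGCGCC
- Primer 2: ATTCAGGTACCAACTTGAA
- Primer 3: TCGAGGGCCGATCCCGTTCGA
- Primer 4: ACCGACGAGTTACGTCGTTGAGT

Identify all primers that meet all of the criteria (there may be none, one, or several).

Primer 1 (20 nt, A=3 T=4 G=6 C=7): Tm = 2·7 + 4·13 = 66°C ✓; GC 13/20 = 65.0%, outside 40.7–60.1% ✗ — fails.
Primer 2 (19 nt, A=7 T=5 G=3 C=4): Tm = 2·12 + 4·7 = 52°C, outside 60–69°C ✗; GC 7/19 = 36.8%, outside 40.7–60.1% ✗ — fails.
Primer 3 (21 nt, A=3 T=4 G=7 C=7): Tm = 2·7 + 4·14 = 70°C, outside 60–69°C ✗; GC 14/21 = 66.7%, outside 40.7–60.1% ✗ — fails.
Primer 4 (23 nt, A=5 T=6 G=7 C=5): Tm = 2·11 + 4·12 = 70°C, outside 60–69°C ✗; GC 12/23 = 52.2% ✓ — fails.

None of the candidates satisfy all criteria.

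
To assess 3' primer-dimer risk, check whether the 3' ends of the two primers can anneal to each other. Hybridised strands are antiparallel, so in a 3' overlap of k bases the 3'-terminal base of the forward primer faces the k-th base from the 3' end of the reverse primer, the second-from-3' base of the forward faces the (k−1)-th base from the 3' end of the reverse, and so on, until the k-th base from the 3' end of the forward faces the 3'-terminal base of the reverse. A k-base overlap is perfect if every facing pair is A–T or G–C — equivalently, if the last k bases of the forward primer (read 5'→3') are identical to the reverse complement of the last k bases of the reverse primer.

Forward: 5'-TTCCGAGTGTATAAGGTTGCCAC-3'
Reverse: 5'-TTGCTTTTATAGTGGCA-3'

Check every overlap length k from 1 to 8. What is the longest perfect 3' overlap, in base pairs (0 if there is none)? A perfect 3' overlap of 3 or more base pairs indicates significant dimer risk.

Longest perfect overlap: 6 complementary base pairs; significant dimer risk (threshold 3).

Last 8 bases (5'→3') — forward …GTTGCCAC, reverse …TAGTGGCA.
Reverse complement of the reverse primer's last 8 bases: TGCCACTA; its first k bases are the reverse complement of the reverse primer's last k bases, so a perfect k-base overlap needs the forward primer's last k bases to equal them.
Comparing (forward last k vs required): k=1: C vs T ✗; k=2: AC vs TG ✗; k=3: CAC vs TGC ✗; k=4: CCAC vs TGCC ✗; k=5: GCCAC vs TGCCA ✗; k=6: TGCCAC vs TGCCAC ✓; k=7: TTGCCAC vs TGCCACT ✗; k=8: GTTGCCAC vs TGCCACTA ✗.
Only k = 6 is perfect, so the longest perfect 3' overlap is 6.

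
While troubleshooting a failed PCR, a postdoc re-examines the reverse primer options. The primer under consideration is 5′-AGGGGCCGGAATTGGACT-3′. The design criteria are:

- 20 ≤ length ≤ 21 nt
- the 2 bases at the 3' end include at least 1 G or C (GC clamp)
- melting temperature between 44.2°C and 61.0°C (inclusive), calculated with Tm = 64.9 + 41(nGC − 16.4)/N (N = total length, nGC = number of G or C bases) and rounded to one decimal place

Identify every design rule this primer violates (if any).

Base counts: A=4, T=3, G=8, C=3 (length 18).
length: length 18, outside 20–21 ✗
GC clamp: 3' end CT has 1 G/C ✓
Tm: Tm = 64.9 + 41·(11 − 16.4)/18 = 52.6°C ✓

Fails: length.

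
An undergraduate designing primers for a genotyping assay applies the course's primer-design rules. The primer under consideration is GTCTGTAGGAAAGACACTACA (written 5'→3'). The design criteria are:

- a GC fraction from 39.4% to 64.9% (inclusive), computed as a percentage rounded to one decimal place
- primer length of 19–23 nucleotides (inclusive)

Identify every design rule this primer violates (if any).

Base counts: A=8, T=4, G=5, C=4 (length 21).
GC content: GC 9/21 = 42.9% ✓
length: length 21 ✓

Meets all criteria.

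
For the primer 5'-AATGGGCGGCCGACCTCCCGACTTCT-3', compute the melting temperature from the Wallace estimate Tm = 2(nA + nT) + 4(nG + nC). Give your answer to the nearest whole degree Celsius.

Base counts: A=4, T=5, G=7, C=10 (length 26).
Tm = 2·(4+5) + 4·(7+10) = 2·9 + 4·17 = 18 + 68 = 86°C.

86°C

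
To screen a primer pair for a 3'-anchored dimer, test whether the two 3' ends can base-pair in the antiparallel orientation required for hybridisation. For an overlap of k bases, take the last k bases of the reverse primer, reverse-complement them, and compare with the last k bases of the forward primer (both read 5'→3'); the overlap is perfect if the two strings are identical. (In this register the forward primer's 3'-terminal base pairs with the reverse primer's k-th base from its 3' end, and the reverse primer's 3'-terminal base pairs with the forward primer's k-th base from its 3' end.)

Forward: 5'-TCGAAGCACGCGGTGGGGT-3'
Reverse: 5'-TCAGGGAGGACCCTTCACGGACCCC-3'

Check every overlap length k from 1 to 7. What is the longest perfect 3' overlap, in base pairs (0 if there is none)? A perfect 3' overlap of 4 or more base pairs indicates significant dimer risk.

Longest perfect overlap: 5 complementary base pairs; significant dimer risk (threshold 4).

Last 7 bases (5'→3') — forward …GTGGGGT, reverse …GGACCCC.
Reverse complement of the reverse primer's last 7 bases: GGGGTCC; its first k bases are the reverse complement of the reverse primer's last k bases, so a perfect k-base overlap needs the forward primer's last k bases to equal them.
Comparing (forward last k vs required): k=1: T vs G ✗; k=2: GT vs GG ✗; k=3: GGT vs GGG ✗; k=4: GGGT vs GGGG ✗; k=5: GGGGT vs GGGGT ✓; k=6: TGGGGT vs GGGGTC ✗; k=7: GTGGGGT vs GGGGTCC ✗.
Only k = 5 is perfect, so the longest perfect 3' overlap is 5.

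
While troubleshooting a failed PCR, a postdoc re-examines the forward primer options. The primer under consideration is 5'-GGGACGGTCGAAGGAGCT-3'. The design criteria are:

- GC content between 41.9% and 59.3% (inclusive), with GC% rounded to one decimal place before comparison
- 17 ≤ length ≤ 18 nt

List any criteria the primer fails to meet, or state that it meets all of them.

Fails: GC content.

Base counts: A=4, T=2, G=9, C=3 (length 18).
GC content: GC 12/18 = 66.7%, outside 41.9–59.3% ✗
length: length 18 ✓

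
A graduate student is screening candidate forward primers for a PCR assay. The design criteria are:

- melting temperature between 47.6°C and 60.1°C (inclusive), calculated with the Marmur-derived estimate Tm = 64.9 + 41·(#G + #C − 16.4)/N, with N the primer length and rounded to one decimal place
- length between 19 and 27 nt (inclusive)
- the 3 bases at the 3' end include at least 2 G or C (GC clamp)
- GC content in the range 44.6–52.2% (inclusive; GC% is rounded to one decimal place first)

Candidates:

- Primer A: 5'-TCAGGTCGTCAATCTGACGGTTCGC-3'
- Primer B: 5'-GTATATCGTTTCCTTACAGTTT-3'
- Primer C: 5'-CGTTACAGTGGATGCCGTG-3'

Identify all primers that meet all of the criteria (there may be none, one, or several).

Primer A (25 nt, A=4 T=7 G=7 C=7): Tm = 64.9 + 41·(14 − 16.4)/25 = 61.0°C, outside 47.6–60.1°C ✗; length 25 ✓; 3' end CGC has 3 G/C ✓; GC 14/25 = 56.0%, outside 44.6–52.2% ✗ — fails.
Primer B (22 nt, A=4 T=11 G=3 C=4): Tm = 64.9 + 41·(7 − 16.4)/22 = 47.4°C, outside 47.6–60.1°C ✗; length 22 ✓; 3' end TTT has 0 G/C, need ≥2 ✗; GC 7/22 = 31.8%, outside 44.6–52.2% ✗ — fails.
Primer C (19 nt, A=3 T=5 G=7 C=4): Tm = 64.9 + 41·(11 − 16.4)/19 = 53.2°C ✓; length 19 ✓; 3' end GTG has 2 G/C ✓; GC 11/19 = 57.9%, outside 44.6–52.2% ✗ — fails.

None of the candidates satisfy all criteria.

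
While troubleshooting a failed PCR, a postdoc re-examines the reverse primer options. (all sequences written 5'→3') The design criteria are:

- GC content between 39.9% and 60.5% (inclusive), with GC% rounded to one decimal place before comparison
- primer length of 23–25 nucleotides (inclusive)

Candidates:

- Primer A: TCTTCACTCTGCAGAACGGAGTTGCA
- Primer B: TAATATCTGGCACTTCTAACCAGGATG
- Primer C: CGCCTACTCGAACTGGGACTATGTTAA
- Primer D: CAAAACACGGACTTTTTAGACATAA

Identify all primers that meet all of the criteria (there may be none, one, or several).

Primer A (26 nt, A=6 T=7 G=6 C=7): GC 13/26 = 50.0% ✓; length 26, outside 23–25 ✗ — fails.
Primer B (27 nt, A=8 T=8 G=5 C=6): GC 11/27 = 40.7% ✓; length 27, outside 23–25 ✗ — fails.
Primer C (27 nt, A=7 T=7 G=6 C=7): GC 13/27 = 48.1% ✓; length 27, outside 23–25 ✗ — fails.
Primer D (25 nt, A=11 T=6 G=3 C=5): GC 8/25 = 32.0%, outside 39.9–60.5% ✗; length 25 ✓ — fails.

None of the candidates satisfy all criteria.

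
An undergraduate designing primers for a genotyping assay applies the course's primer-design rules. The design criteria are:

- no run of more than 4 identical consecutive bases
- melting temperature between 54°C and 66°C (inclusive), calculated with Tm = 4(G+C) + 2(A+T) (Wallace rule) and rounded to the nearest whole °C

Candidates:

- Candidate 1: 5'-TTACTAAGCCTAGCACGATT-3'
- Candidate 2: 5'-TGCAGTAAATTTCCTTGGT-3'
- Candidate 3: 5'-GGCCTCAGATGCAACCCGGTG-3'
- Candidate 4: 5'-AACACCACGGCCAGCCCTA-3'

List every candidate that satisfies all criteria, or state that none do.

Candidate 1 (20 nt, A=6 T=6 G=3 C=5): longest run = 2 ✓; Tm = 2·12 + 4·8 = 56°C ✓ — passes.
Candidate 2 (19 nt, A=4 T=8 G=4 C=3): longest run = 3 ✓; Tm = 2·12 + 4·7 = 52°C, outside 54–66°C ✗ — fails.
Candidate 3 (21 nt, A=4 T=3 G=7 C=7): longest run = 3 ✓; Tm = 2·7 + 4·14 = 70°C, outside 54–66°C ✗ — fails.
Candidate 4 (19 nt, A=6 T=1 G=3 C=9): longest run = 3 ✓; Tm = 2·7 + 4·12 = 62°C ✓ — passes.

Candidate 1 and Candidate 4.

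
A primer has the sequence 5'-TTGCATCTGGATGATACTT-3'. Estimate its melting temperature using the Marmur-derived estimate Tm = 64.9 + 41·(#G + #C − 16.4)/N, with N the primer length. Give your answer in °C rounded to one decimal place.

44.6°C

Base counts: A=4, T=8, G=4, C=3; G+C = 7, N = 19.
Tm = 64.9 + 41·(7 − 16.4)/19 = 64.9 + -385.40/19 = 44.6°C.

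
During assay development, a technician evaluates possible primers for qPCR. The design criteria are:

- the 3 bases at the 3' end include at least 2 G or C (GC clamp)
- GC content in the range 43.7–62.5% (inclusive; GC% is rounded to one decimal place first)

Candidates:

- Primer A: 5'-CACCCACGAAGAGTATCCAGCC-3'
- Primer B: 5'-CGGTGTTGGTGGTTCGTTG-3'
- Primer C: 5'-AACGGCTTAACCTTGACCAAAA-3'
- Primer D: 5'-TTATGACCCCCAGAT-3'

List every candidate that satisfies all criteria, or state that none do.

Primer A only.

Primer A (22 nt, A=7 T=2 G=4 C=9): 3' end GCC has 3 G/C ✓; GC 13/22 = 59.1% ✓ — passes.
Primer B (19 nt, A=0 T=8 G=9 C=2): 3' end TTG has 1 G/C, need ≥2 ✗; GC 11/19 = 57.9% ✓ — fails.
Primer C (22 nt, A=9 T=4 G=3 C=6): 3' end AAA has 0 G/C, need ≥2 ✗; GC 9/22 = 40.9%, outside 43.7–62.5% ✗ — fails.
Primer D (15 nt, A=4 T=4 G=2 C=5): 3' end GAT has 1 G/C, need ≥2 ✗; GC 7/15 = 46.7% ✓ — fails.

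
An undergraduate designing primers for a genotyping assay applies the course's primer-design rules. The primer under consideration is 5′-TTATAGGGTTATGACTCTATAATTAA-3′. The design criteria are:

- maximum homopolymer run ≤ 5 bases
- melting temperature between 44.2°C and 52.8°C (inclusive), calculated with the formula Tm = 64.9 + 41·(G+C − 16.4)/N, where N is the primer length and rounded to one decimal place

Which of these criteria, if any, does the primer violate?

Base counts: A=9, T=11, G=4, C=2 (length 26).
homopolymer run: longest run = 3 ✓
Tm: Tm = 64.9 + 41·(6 − 16.4)/26 = 48.5°C ✓

Meets all criteria.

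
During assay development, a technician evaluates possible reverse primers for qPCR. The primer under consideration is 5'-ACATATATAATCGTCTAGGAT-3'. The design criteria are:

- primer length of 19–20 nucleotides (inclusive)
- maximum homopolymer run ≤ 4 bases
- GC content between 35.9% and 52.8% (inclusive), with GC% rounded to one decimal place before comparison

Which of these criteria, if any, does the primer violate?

Base counts: A=8, T=7, G=3, C=3 (length 21).
length: length 21, outside 19–20 ✗
homopolymer run: longest run = 2 ✓
GC content: GC 6/21 = 28.6%, outside 35.9–52.8% ✗

Fails: length, GC content.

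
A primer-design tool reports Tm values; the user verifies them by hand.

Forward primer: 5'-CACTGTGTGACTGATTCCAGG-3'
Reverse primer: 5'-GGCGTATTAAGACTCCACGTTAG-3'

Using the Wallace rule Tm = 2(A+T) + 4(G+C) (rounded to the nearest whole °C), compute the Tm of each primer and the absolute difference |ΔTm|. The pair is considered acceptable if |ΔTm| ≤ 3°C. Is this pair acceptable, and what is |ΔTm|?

Forward: A=4 T=6 G=6 C=5 → Tm = 2·10 + 4·11 = 64°C.
Reverse: A=6 T=6 G=6 C=5 → Tm = 2·12 + 4·11 = 68°C.
|ΔTm| = |64 − 68| = 4°C, > 3°C.

|ΔTm| = 4°C; the pair is not acceptable.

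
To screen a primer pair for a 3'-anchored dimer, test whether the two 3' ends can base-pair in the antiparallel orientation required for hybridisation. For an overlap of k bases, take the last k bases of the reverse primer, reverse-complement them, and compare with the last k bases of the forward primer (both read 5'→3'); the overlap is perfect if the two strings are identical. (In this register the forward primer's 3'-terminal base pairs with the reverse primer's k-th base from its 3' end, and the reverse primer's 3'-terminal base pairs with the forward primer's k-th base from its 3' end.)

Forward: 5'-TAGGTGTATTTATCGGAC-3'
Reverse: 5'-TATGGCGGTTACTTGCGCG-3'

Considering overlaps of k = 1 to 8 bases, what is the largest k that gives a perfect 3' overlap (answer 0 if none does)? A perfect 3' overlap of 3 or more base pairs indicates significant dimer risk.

Last 8 bases (5'→3') — forward …TATCGGAC, reverse …CTTGCGCG.
Reverse complement of the reverse primer's last 8 bases: CGCGCAAG; its first k bases are the reverse complement of the reverse primer's last k bases, so a perfect k-base overlap needs the forward primer's last k bases to equal them.
Comparing (forward last k vs required): k=1: C vs C ✓; k=2: AC vs CG ✗; k=3: GAC vs CGC ✗; k=4: GGAC vs CGCG ✗; k=5: CGGAC vs CGCGC ✗; k=6: TCGGAC vs CGCGCA ✗; k=7: ATCGGAC vs CGCGCAA ✗; k=8: TATCGGAC vs CGCGCAAG ✗.
Only k = 1 is perfect, so the longest perfect 3' overlap is 1.

Longest perfect overlap: 1 complementary base pair; below the dimer-risk threshold (threshold 3).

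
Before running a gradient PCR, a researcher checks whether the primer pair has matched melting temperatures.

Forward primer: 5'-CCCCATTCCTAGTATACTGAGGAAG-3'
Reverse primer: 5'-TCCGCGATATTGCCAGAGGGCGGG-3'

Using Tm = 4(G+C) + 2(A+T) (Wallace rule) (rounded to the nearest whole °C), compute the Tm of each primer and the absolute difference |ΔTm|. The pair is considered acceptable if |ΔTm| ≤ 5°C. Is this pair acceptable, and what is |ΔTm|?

Forward: A=7 T=6 G=5 C=7 → Tm = 2·13 + 4·12 = 74°C.
Reverse: A=4 T=4 G=10 C=6 → Tm = 2·8 + 4·16 = 80°C.
|ΔTm| = |74 − 80| = 6°C, > 5°C.

|ΔTm| = 6°C; the pair is not acceptable.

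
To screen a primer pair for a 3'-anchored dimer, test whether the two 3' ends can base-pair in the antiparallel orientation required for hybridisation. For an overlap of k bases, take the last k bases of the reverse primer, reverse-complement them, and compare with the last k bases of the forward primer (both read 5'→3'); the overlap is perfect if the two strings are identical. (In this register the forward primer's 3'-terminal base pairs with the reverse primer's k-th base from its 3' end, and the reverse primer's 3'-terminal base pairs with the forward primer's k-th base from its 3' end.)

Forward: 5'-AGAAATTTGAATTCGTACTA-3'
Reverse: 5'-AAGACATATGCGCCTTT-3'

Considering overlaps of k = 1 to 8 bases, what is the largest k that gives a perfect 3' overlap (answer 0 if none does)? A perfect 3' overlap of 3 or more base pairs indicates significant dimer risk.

Last 8 bases (5'→3') — forward …TCGTACTA, reverse …GCGCCTTT.
Reverse complement of the reverse primer's last 8 bases: AAAGGCGC; its first k bases are the reverse complement of the reverse primer's last k bases, so a perfect k-base overlap needs the forward primer's last k bases to equal them.
Comparing (forward last k vs required): k=1: A vs A ✓; k=2: TA vs AA ✗; k=3: CTA vs AAA ✗; k=4: ACTA vs AAAG ✗; k=5: TACTA vs AAAGG ✗; k=6: GTACTA vs AAAGGC ✗; k=7: CGTACTA vs AAAGGCG ✗; k=8: TCGTACTA vs AAAGGCGC ✗.
Only k = 1 is perfect, so the longest perfect 3' overlap is 1.

Longest perfect overlap: 1 complementary base pair; below the dimer-risk threshold (threshold 3).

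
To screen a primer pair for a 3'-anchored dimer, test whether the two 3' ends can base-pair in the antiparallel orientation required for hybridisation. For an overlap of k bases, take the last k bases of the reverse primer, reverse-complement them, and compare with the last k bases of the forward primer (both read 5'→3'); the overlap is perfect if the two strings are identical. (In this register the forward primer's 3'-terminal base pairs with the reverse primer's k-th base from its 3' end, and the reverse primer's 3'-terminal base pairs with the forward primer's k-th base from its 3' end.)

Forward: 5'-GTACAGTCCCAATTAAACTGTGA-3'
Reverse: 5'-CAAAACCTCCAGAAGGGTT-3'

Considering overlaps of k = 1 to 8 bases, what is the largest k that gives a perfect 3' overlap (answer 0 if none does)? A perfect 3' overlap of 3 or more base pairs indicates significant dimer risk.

Longest perfect overlap: 1 complementary base pair; below the dimer-risk threshold (threshold 3).

Last 8 bases (5'→3') — forward …AACTGTGA, reverse …GAAGGGTT.
Reverse complement of the reverse primer's last 8 bases: AACCCTTC; its first k bases are the reverse complement of the reverse primer's last k bases, so a perfect k-base overlap needs the forward primer's last k bases to equal them.
Comparing (forward last k vs required): k=1: A vs A ✓; k=2: GA vs AA ✗; k=3: TGA vs AAC ✗; k=4: GTGA vs AACC ✗; k=5: TGTGA vs AACCC ✗; k=6: CTGTGA vs AACCCT ✗; k=7: ACTGTGA vs AACCCTT ✗; k=8: AACTGTGA vs AACCCTTC ✗.
Only k = 1 is perfect, so the longest perfect 3' overlap is 1.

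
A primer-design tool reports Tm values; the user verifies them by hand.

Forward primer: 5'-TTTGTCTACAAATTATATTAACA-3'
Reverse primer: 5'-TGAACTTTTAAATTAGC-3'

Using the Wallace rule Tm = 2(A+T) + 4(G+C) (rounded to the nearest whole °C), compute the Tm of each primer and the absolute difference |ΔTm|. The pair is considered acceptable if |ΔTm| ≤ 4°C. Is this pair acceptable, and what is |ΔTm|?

|ΔTm| = 12°C; the pair is not acceptable.

Forward: A=9 T=10 G=1 C=3 → Tm = 2·19 + 4·4 = 54°C.
Reverse: A=6 T=7 G=2 C=2 → Tm = 2·13 + 4·4 = 42°C.
|ΔTm| = |54 − 42| = 12°C, > 4°C.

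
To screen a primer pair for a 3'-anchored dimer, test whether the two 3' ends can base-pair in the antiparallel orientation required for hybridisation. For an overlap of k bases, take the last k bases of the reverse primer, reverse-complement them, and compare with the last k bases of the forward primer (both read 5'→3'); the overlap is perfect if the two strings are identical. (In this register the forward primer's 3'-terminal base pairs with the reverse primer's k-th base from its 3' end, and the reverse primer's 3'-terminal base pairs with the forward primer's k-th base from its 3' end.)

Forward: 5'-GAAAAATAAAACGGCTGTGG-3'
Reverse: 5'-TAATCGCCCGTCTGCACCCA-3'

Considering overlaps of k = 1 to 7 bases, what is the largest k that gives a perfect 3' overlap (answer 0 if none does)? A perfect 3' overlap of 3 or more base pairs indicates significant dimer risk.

Longest perfect overlap: 3 complementary base pairs; significant dimer risk (threshold 3).

Last 7 bases (5'→3') — forward …GCTGTGG, reverse …GCACCCA.
Reverse complement of the reverse primer's last 7 bases: TGGGTGC; its first k bases are the reverse complement of the reverse primer's last k bases, so a perfect k-base overlap needs the forward primer's last k bases to equal them.
Comparing (forward last k vs required): k=1: G vs T ✗; k=2: GG vs TG ✗; k=3: TGG vs TGG ✓; k=4: GTGG vs TGGG ✗; k=5: TGTGG vs TGGGT ✗; k=6: CTGTGG vs TGGGTG ✗; k=7: GCTGTGG vs TGGGTGC ✗.
Only k = 3 is perfect, so the longest perfect 3' overlap is 3.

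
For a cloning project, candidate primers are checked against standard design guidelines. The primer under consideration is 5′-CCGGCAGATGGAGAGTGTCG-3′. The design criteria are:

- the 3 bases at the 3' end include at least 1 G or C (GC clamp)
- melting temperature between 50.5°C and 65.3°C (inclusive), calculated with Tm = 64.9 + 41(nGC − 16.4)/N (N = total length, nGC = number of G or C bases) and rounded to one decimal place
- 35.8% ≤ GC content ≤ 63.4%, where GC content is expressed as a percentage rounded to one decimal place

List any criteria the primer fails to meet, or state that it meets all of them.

Fails: GC content.

Base counts: A=4, T=3, G=9, C=4 (length 20).
GC clamp: 3' end TCG has 2 G/C ✓
Tm: Tm = 64.9 + 41·(13 − 16.4)/20 = 57.9°C ✓
GC content: GC 13/20 = 65.0%, outside 35.8–63.4% ✗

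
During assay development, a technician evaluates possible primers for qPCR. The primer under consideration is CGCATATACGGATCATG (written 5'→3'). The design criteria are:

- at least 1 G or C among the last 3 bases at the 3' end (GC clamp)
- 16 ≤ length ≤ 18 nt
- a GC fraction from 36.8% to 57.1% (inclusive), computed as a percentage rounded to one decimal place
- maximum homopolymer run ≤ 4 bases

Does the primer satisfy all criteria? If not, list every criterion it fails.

Meets all criteria.

Base counts: A=5, T=4, G=4, C=4 (length 17).
GC clamp: 3' end ATG has 1 G/C ✓
length: length 17 ✓
GC content: GC 8/17 = 47.1% ✓
homopolymer run: longest run = 2 ✓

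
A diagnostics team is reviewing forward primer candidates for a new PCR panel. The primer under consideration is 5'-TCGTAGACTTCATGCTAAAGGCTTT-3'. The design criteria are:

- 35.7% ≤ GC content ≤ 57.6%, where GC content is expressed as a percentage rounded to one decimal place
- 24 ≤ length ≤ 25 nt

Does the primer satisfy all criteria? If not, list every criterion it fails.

Base counts: A=6, T=9, G=5, C=5 (length 25).
GC content: GC 10/25 = 40.0% ✓
length: length 25 ✓

Meets all criteria.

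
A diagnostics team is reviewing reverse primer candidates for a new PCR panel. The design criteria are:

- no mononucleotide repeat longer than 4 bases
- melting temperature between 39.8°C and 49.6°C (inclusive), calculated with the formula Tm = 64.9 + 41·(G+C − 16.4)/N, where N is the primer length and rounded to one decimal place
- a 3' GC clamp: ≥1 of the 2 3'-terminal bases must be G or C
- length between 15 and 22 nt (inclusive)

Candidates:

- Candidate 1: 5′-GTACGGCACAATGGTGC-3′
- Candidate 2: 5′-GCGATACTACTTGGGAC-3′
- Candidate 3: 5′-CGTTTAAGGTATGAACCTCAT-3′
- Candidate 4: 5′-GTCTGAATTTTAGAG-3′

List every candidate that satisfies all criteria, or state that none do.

Candidate 1 and Candidate 2.

Candidate 1 (17 nt, A=4 T=3 G=6 C=4): longest run = 2 ✓; Tm = 64.9 + 41·(10 − 16.4)/17 = 49.5°C ✓; 3' end GC has 2 G/C ✓; length 17 ✓ — passes.
Candidate 2 (17 nt, A=4 T=4 G=5 C=4): longest run = 3 ✓; Tm = 64.9 + 41·(9 − 16.4)/17 = 47.1°C ✓; 3' end AC has 1 G/C ✓; length 17 ✓ — passes.
Candidate 3 (21 nt, A=6 T=7 G=4 C=4): longest run = 3 ✓; Tm = 64.9 + 41·(8 − 16.4)/21 = 48.5°C ✓; 3' end AT has 0 G/C, need ≥1 ✗; length 21 ✓ — fails.
Candidate 4 (15 nt, A=4 T=6 G=4 C=1): longest run = 4 ✓; Tm = 64.9 + 41·(5 − 16.4)/15 = 33.7°C, outside 39.8–49.6°C ✗; 3' end AG has 1 G/C ✓; length 15 ✓ — fails.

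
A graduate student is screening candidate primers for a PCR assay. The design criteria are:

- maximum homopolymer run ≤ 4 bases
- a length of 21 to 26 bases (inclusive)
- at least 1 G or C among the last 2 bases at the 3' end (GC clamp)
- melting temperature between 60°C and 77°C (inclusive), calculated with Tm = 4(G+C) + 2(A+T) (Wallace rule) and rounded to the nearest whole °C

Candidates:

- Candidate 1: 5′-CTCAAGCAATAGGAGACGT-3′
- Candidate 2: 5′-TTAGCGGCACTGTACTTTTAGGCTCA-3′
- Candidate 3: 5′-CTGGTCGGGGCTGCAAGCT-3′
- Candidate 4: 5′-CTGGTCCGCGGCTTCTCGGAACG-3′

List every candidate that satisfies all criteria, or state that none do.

Candidate 1 (19 nt, A=7 T=3 G=5 C=4): longest run = 2 ✓; length 19, outside 21–26 ✗; 3' end GT has 1 G/C ✓; Tm = 2·10 + 4·9 = 56°C, outside 60–77°C ✗ — fails.
Candidate 2 (26 nt, A=5 T=9 G=6 C=6): longest run = 4 ✓; length 26 ✓; 3' end CA has 1 G/C ✓; Tm = 2·14 + 4·12 = 76°C ✓ — passes.
Candidate 3 (19 nt, A=2 T=4 G=8 C=5): longest run = 4 ✓; length 19, outside 21–26 ✗; 3' end CT has 1 G/C ✓; Tm = 2·6 + 4·13 = 64°C ✓ — fails.
Candidate 4 (23 nt, A=2 T=5 G=8 C=8): longest run = 2 ✓; length 23 ✓; 3' end CG has 2 G/C ✓; Tm = 2·7 + 4·16 = 78°C, outside 60–77°C ✗ — fails.

Candidate 2 only.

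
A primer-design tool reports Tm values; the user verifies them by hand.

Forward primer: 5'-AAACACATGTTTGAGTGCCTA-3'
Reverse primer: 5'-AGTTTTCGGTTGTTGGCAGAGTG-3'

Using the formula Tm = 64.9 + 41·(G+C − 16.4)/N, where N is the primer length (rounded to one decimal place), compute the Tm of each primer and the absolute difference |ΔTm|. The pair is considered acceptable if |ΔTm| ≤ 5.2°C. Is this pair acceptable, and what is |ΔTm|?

Forward: G+C = 8, N = 21 → Tm = 64.9 + 41·(8 − 16.4)/21 = 48.5°C.
Reverse: G+C = 11, N = 23 → Tm = 64.9 + 41·(11 − 16.4)/23 = 55.3°C.
|ΔTm| = |48.5 − 55.3| = 6.8°C, > 5.2°C.

|ΔTm| = 6.8°C; the pair is not acceptable.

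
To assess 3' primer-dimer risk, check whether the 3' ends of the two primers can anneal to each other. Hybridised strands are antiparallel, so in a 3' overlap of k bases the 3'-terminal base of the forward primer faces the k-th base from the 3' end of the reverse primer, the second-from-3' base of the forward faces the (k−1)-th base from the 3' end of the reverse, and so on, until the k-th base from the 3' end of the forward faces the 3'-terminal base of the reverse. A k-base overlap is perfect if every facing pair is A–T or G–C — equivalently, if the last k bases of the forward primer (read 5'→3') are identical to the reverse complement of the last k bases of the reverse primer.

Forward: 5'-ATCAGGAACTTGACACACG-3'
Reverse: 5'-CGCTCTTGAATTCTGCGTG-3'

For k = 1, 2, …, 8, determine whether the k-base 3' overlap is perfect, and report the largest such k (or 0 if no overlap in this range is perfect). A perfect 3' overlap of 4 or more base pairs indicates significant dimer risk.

Last 8 bases (5'→3') — forward …GACACACG, reverse …TCTGCGTG.
Reverse complement of the reverse primer's last 8 bases: CACGCAGA; its first k bases are the reverse complement of the reverse primer's last k bases, so a perfect k-base overlap needs the forward primer's last k bases to equal them.
Comparing (forward last k vs required): k=1: G vs C ✗; k=2: CG vs CA ✗; k=3: ACG vs CAC ✗; k=4: CACG vs CACG ✓; k=5: ACACG vs CACGC ✗; k=6: CACACG vs CACGCA ✗; k=7: ACACACG vs CACGCAG ✗; k=8: GACACACG vs CACGCAGA ✗.
Only k = 4 is perfect, so the longest perfect 3' overlap is 4.

Longest perfect overlap: 4 complementary base pairs; significant dimer risk (threshold 4).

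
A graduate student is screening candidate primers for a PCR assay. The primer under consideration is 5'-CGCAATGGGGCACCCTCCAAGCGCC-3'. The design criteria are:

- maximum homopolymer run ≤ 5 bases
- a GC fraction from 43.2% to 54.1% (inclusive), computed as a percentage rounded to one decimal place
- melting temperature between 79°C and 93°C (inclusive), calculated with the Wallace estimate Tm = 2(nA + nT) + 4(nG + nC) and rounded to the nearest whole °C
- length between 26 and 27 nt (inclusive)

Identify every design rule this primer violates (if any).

Base counts: A=5, T=2, G=7, C=11 (length 25).
homopolymer run: longest run = 4 ✓
GC content: GC 18/25 = 72.0%, outside 43.2–54.1% ✗
Tm: Tm = 2·7 + 4·18 = 86°C ✓
length: length 25, outside 26–27 ✗

Fails: GC content, length.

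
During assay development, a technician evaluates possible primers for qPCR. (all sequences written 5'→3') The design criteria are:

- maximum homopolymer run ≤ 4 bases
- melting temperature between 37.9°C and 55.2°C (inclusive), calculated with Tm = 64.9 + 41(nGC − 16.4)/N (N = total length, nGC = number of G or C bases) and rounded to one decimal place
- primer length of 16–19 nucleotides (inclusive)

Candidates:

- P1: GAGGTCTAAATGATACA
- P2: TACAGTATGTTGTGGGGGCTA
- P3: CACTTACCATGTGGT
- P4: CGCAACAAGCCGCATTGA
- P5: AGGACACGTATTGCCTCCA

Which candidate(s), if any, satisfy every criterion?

P1, P4 and P5.

P1 (17 nt, A=7 T=4 G=4 C=2): longest run = 3 ✓; Tm = 64.9 + 41·(6 − 16.4)/17 = 39.8°C ✓; length 17 ✓ — passes.
P2 (21 nt, A=4 T=7 G=8 C=2): longest run = 5, exceeds 4 ✗; Tm = 64.9 + 41·(10 − 16.4)/21 = 52.4°C ✓; length 21, outside 16–19 ✗ — fails.
P3 (15 nt, A=3 T=5 G=3 C=4): longest run = 2 ✓; Tm = 64.9 + 41·(7 − 16.4)/15 = 39.2°C ✓; length 15, outside 16–19 ✗ — fails.
P4 (18 nt, A=6 T=2 G=4 C=6): longest run = 2 ✓; Tm = 64.9 + 41·(10 − 16.4)/18 = 50.3°C ✓; length 18 ✓ — passes.
P5 (19 nt, A=5 T=4 G=4 C=6): longest run = 2 ✓; Tm = 64.9 + 41·(10 − 16.4)/19 = 51.1°C ✓; length 19 ✓ — passes.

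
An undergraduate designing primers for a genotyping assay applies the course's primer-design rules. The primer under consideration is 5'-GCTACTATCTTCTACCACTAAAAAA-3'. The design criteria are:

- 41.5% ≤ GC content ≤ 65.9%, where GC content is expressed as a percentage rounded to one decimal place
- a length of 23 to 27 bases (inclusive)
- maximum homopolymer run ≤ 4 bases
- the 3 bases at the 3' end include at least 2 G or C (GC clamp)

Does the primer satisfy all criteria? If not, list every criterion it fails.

Fails: GC content, homopolymer run, GC clamp.

Base counts: A=10, T=7, G=1, C=7 (length 25).
GC content: GC 8/25 = 32.0%, outside 41.5–65.9% ✗
length: length 25 ✓
homopolymer run: longest run = 6, exceeds 4 ✗
GC clamp: 3' end AAA has 0 G/C, need ≥2 ✗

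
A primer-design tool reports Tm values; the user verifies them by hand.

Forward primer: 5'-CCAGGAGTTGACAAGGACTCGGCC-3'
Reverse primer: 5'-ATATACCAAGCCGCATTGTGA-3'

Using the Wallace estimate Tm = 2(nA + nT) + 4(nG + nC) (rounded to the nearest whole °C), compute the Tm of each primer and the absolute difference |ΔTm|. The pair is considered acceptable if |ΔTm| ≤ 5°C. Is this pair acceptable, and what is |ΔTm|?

Forward: A=6 T=3 G=8 C=7 → Tm = 2·9 + 4·15 = 78°C.
Reverse: A=7 T=5 G=4 C=5 → Tm = 2·12 + 4·9 = 60°C.
|ΔTm| = |78 − 60| = 18°C, > 5°C.

|ΔTm| = 18°C; the pair is not acceptable.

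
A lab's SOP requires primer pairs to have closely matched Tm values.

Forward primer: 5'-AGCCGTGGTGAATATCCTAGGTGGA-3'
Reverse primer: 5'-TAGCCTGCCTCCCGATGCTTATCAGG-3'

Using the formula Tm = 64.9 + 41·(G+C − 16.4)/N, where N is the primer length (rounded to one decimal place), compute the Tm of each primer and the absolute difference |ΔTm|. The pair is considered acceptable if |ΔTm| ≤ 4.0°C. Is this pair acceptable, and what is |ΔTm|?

Forward: G+C = 13, N = 25 → Tm = 64.9 + 41·(13 − 16.4)/25 = 59.3°C.
Reverse: G+C = 15, N = 26 → Tm = 64.9 + 41·(15 − 16.4)/26 = 62.7°C.
|ΔTm| = |59.3 − 62.7| = 3.4°C, ≤ 4.0°C.

|ΔTm| = 3.4°C; the pair is acceptable.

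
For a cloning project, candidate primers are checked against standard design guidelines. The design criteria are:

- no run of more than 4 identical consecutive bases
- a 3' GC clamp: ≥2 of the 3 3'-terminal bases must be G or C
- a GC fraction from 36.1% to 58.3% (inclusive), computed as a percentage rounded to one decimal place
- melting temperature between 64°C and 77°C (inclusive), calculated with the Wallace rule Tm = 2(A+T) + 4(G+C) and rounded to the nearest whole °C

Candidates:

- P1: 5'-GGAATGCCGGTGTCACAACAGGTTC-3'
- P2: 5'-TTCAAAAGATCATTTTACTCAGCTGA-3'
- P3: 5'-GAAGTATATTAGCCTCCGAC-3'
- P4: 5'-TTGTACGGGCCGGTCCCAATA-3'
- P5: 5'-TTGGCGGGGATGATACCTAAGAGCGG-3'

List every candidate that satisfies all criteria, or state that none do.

None of the candidates satisfy all criteria.

P1 (25 nt, A=6 T=5 G=8 C=6): longest run = 2 ✓; 3' end TTC has 1 G/C, need ≥2 ✗; GC 14/25 = 56.0% ✓; Tm = 2·11 + 4·14 = 78°C, outside 64–77°C ✗ — fails.
P2 (26 nt, A=9 T=9 G=3 C=5): longest run = 4 ✓; 3' end TGA has 1 G/C, need ≥2 ✗; GC 8/26 = 30.8%, outside 36.1–58.3% ✗; Tm = 2·18 + 4·8 = 68°C ✓ — fails.
P3 (20 nt, A=6 T=5 G=4 C=5): longest run = 2 ✓; 3' end GAC has 2 G/C ✓; GC 9/20 = 45.0% ✓; Tm = 2·11 + 4·9 = 58°C, outside 64–77°C ✗ — fails.
P4 (21 nt, A=4 T=5 G=6 C=6): longest run = 3 ✓; 3' end ATA has 0 G/C, need ≥2 ✗; GC 12/21 = 57.1% ✓; Tm = 2·9 + 4·12 = 66°C ✓ — fails.
P5 (26 nt, A=6 T=5 G=11 C=4): longest run = 4 ✓; 3' end CGG has 3 G/C ✓; GC 15/26 = 57.7% ✓; Tm = 2·11 + 4·15 = 82°C, outside 64–77°C ✗ — fails.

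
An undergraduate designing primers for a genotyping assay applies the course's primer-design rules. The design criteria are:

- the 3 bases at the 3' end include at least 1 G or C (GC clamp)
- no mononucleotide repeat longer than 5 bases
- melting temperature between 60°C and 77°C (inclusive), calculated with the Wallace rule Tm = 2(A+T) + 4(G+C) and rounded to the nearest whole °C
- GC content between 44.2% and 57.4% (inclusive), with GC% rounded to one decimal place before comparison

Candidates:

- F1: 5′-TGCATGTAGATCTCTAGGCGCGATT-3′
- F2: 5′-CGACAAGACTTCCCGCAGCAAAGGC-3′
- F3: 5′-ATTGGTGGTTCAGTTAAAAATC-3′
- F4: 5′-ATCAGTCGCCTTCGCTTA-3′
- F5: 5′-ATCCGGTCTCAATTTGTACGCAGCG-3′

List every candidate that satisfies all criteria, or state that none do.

F1 (25 nt, A=5 T=8 G=7 C=5): 3' end ATT has 0 G/C, need ≥1 ✗; longest run = 2 ✓; Tm = 2·13 + 4·12 = 74°C ✓; GC 12/25 = 48.0% ✓ — fails.
F2 (25 nt, A=8 T=2 G=6 C=9): 3' end GGC has 3 G/C ✓; longest run = 3 ✓; Tm = 2·10 + 4·15 = 80°C, outside 60–77°C ✗; GC 15/25 = 60.0%, outside 44.2–57.4% ✗ — fails.
F3 (22 nt, A=7 T=8 G=5 C=2): 3' end ATC has 1 G/C ✓; longest run = 5 ✓; Tm = 2·15 + 4·7 = 58°C, outside 60–77°C ✗; GC 7/22 = 31.8%, outside 44.2–57.4% ✗ — fails.
F4 (18 nt, A=3 T=6 G=3 C=6): 3' end TTA has 0 G/C, need ≥1 ✗; longest run = 2 ✓; Tm = 2·9 + 4·9 = 54°C, outside 60–77°C ✗; GC 9/18 = 50.0% ✓ — fails.
F5 (25 nt, A=5 T=7 G=6 C=7): 3' end GCG has 3 G/C ✓; longest run = 3 ✓; Tm = 2·12 + 4·13 = 76°C ✓; GC 13/25 = 52.0% ✓ — passes.

F5 only.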